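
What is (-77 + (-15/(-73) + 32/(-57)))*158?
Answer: -50856724/4161 ≈ -12222.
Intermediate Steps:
(-77 + (-15/(-73) + 32/(-57)))*158 = (-77 + (-15*(-1/73) + 32*(-1/57)))*158 = (-77 + (15/73 - 32/57))*158 = (-77 - 1481/4161)*158 = -321878/4161*158 = -50856724/4161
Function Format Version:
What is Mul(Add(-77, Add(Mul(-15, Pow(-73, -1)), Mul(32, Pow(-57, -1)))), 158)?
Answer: Rational(-50856724, 4161) ≈ -12222.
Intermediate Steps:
Mul(Add(-77, Add(Mul(-15, Pow(-73, -1)), Mul(32, Pow(-57, -1)))), 158) = Mul(Add(-77, Add(Mul(-15, Rational(-1, 73)), Mul(32, Rational(-1, 57)))), 158) = Mul(Add(-77, Add(Rational(15, 73), Rational(-32, 57))), 158) = Mul(Add(-77, Rational(-1481, 4161)), 158) = Mul(Rational(-321878, 4161), 158) = Rational(-50856724, 4161)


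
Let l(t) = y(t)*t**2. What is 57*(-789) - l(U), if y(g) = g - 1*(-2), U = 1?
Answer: -44976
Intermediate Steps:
y(g) = 2 + g (y(g) = g + 2 = 2 + g)
l(t) = t**2*(2 + t) (l(t) = (2 + t)*t**2 = t**2*(2 + t))
57*(-789) - l(U) = 57*(-789) - 1**2*(2 + 1) = -44973 - 3 = -44976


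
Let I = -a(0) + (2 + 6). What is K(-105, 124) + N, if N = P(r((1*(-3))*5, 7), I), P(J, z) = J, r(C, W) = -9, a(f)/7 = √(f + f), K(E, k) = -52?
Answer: -61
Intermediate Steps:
a(f) = 7*√2*√f (a(f) = 7*√(f + f) = 7*√(2*f) = 7*(√2*√f) = 7*√2*√f)
I = 8 (I = -7*√2*√0 + (2 + 6) = -7*√2*0 + 8 = -1*0 + 8 = 0 + 8 = 8)
N = -9
K(-105, 124) + N = -52 - 9 = -61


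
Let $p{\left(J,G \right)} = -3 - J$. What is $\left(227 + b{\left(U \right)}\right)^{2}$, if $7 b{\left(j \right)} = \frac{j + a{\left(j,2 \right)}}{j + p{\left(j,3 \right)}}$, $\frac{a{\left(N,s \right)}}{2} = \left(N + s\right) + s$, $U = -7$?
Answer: $\frac{22848400}{441} \approx 51810.0$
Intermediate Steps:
$a{\left(N,s \right)} = 2 N + 4 s$ ($a{\left(N,s \right)} = 2 \left(\left(N + s\right) + s\right) = 2 \left(N + 2 s\right) = 2 N + 4 s$)
$b{\left(j \right)} = - \frac{8}{21} - \frac{j}{7}$ ($b{\left(j \right)} = \frac{\left(j + \left(2 j + 4 \cdot 2\right)\right) \frac{1}{j - \left(3 + j\right)}}{7} = \frac{\left(j + \left(2 j + 8\right)\right) \frac{1}{-3}}{7} = \frac{\left(j + \left(8 + 2 j\right)\right) \left(- \frac{1}{3}\right)}{7} = \frac{\left(8 + 3 j\right) \left(- \frac{1}{3}\right)}{7} = \frac{- \frac{8}{3} - j}{7} = - \frac{8}{21} - \frac{j}{7}$)
$\left(227 + b{\left(U \right)}\right)^{2} = \left(227 - - \frac{13}{21}\right)^{2} = \left(227 + \left(- \frac{8}{21} + 1\right)\right)^{2} = \left(227 + \frac{13}{21}\right)^{2} = \left(\frac{4780}{21}\right)^{2} = \frac{22848400}{441}$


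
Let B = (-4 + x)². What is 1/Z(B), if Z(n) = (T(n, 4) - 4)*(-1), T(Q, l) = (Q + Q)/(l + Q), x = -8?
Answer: 37/76 ≈ 0.48684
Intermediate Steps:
T(Q, l) = 2*Q/(Q + l) (T(Q, l) = (2*Q)/(Q + l) = 2*Q/(Q + l))
B = 144 (B = (-4 - 8)² = (-12)² = 144)
Z(n) = 4 - 2*n/(4 + n) (Z(n) = (2*n/(n + 4) - 4)*(-1) = (2*n/(4 + n) - 4)*(-1) = (-4 + 2*n/(4 + n))*(-1) = 4 - 2*n/(4 + n))
1/Z(B) = 1/(2*(8 + 144)/(4 + 144)) = 1/(2*152/148) = 1/(2*(1/148)*152) = 1/(76/37) = 37/76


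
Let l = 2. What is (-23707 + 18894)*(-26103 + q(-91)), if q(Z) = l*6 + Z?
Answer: 126013966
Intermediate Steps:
q(Z) = 12 + Z (q(Z) = 2*6 + Z = 12 + Z)
(-23707 + 18894)*(-26103 + q(-91)) = (-23707 + 18894)*(-26103 + (12 - 91)) = -4813*(-26103 - 79) = -4813*(-26182) = 126013966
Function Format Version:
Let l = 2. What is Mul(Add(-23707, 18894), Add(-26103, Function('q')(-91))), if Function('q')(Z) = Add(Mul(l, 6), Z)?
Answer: 126013966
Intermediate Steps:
Function('q')(Z) = Add(12, Z) (Function('q')(Z) = Add(Mul(2, 6), Z) = Add(12, Z))
Mul(Add(-23707, 18894), Add(-26103, Function('q')(-91))) = Mul(Add(-23707, 18894), Add(-26103, Add(12, -91))) = Mul(-4813, Add(-26103, -79)) = Mul(-4813, -26182) = 126013966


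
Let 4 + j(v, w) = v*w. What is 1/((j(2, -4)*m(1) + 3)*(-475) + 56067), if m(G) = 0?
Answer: 1/54642 ≈ 1.8301e-5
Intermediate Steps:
j(v, w) = -4 + v*w
1/((j(2, -4)*m(1) + 3)*(-475) + 56067) = 1/(((-4 + 2*(-4))*0 + 3)*(-475) + 56067) = 1/(((-4 - 8)*0 + 3)*(-475) + 56067) = 1/((-12*0 + 3)*(-475) + 56067) = 1/((0 + 3)*(-475) + 56067) = 1/(3*(-475) + 56067) = 1/(-1425 + 56067) = 1/54642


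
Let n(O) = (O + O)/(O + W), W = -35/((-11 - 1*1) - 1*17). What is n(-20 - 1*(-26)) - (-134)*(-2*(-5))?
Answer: 280408/209 ≈ 1341.7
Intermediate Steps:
W = 35/29 (W = -35/((-11 - 1) - 17) = -35/(-12 - 17) = -35/(-29) = -35*(-1/29) = 35/29 ≈ 1.2069)
n(O) = 2*O/(35/29 + O) (n(O) = (O + O)/(O + 35/29) = (2*O)/(35/29 + O) = 2*O/(35/29 + O))
n(-20 - 1*(-26)) - (-134)*(-2*(-5)) = 58*(-20 - 1*(-26))/(35 + 29*(-20 - 1*(-26))) - (-134)*(-2*(-5)) = 58*(-20 + 26)/(35 + 29*(-20 + 26)) - (-134)*10 = 58*6/(35 + 29*6) - 1*(-1340) = 58*6/(35 + 174) + 1340 = 58*6/209 + 1340 = 58*6*(1/209) + 1340 = 348/209 + 1340 = 280408/209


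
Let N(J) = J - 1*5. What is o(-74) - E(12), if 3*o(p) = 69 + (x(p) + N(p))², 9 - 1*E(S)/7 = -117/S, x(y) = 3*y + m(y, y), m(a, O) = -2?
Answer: 121979/4 ≈ 30495.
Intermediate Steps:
N(J) = -5 + J (N(J) = J - 5 = -5 + J)
x(y) = -2 + 3*y (x(y) = 3*y - 2 = -2 + 3*y)
E(S) = 63 + 819/S (E(S) = 63 - (-819)/S = 63 + 819/S)
o(p) = 23 + (-7 + 4*p)²/3 (o(p) = (69 + ((-2 + 3*p) + (-5 + p))²)/3 = (69 + (-7 + 4*p)²)/3 = 23 + (-7 + 4*p)²/3)
o(-74) - E(12) = (23 + (-7 + 4*(-74))²/3) - (63 + 819/12) = (23 + (-7 - 296)²/3) - (63 + 819*(1/12)) = (23 + (⅓)*(-303)²) - (63 + 273/4) = (23 + (⅓)*91809) - 1*525/4 = (23 + 30603) - 525/4 = 30626 - 525/4 = 121979/4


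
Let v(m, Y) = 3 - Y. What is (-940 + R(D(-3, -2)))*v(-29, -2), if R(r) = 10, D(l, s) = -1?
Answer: -4650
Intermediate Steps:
(-940 + R(D(-3, -2)))*v(-29, -2) = (-940 + 10)*(3 - 1*(-2)) = -930*(3 + 2) = -930*5 = -4650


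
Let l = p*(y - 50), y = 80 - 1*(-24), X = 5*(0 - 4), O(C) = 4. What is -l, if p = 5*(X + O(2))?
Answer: 4320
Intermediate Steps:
X = -20 (X = 5*(-4) = -20)
y = 104 (y = 80 + 24 = 104)
p = -80 (p = 5*(-20 + 4) = 5*(-16) = -80)
l = -4320 (l = -80*(104 - 50) = -80*54 = -4320)
-l = -1*(-4320) = 4320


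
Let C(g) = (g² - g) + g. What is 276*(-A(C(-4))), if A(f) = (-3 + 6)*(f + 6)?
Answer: -18216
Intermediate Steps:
C(g) = g²
A(f) = 18 + 3*f (A(f) = 3*(6 + f) = 18 + 3*f)
276*(-A(C(-4))) = 276*(-(18 + 3*(-4)²)) = 276*(-(18 + 3*16)) = 276*(-(18 + 48)) = 276*(-1*66) = 276*(-66) = -18216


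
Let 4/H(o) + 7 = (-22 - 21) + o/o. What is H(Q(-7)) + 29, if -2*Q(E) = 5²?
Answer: 1417/49 ≈ 28.918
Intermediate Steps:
Q(E) = -25/2 (Q(E) = -½*5² = -½*25 = -25/2)
H(o) = -4/49 (H(o) = 4/(-7 + ((-22 - 21) + o/o)) = 4/(-7 + (-43 + 1)) = 4/(-7 - 42) = 4/(-49) = 4*(-1/49) = -4/49)
H(Q(-7)) + 29 = -4/49 + 29 = 1417/49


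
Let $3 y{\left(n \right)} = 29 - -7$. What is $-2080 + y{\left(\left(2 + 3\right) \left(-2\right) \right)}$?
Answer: $-2068$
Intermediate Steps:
$y{\left(n \right)} = 12$ ($y{\left(n \right)} = \frac{29 - -7}{3} = \frac{29 + 7}{3} = \frac{1}{3} \cdot 36 = 12$)
$-2080 + y{\left(\left(2 + 3\right) \left(-2\right) \right)} = -2080 + 12 = -2068$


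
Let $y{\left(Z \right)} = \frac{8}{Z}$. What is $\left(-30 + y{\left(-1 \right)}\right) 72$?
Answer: $-2736$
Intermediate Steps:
$\left(-30 + y{\left(-1 \right)}\right) 72 = \left(-30 + \frac{8}{-1}\right) 72 = \left(-30 + 8 \left(-1\right)\right) 72 = \left(-30 - 8\right) 72 = \left(-38\right) 72 = -2736$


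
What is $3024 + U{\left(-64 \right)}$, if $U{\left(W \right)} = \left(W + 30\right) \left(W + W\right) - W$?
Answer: $7440$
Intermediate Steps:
$U{\left(W \right)} = - W + 2 W \left(30 + W\right)$ ($U{\left(W \right)} = \left(30 + W\right) 2 W - W = 2 W \left(30 + W\right) - W = - W + 2 W \left(30 + W\right)$)
$3024 + U{\left(-64 \right)} = 3024 - 64 \left(59 + 2 \left(-64\right)\right) = 3024 - 64 \left(59 - 128\right) = 3024 - -4416 = 3024 + 4416 = 7440$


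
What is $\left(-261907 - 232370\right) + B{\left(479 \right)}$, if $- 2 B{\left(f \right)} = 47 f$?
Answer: $- \frac{1011067}{2} \approx -5.0553 \cdot 10^{5}$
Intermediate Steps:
$B{\left(f \right)} = - \frac{47 f}{2}$
$\left(-261907 - 232370\right) + B{\left(479 \right)} = \left(-261907 - 232370\right) - \frac{22513}{2} = -494277 - \frac{22513}{2} = - \frac{1011067}{2}$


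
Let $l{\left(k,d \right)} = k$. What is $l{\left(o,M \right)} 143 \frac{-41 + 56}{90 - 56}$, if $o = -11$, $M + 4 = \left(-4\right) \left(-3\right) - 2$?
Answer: $- \frac{23595}{34} \approx -693.97$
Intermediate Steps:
$M = 6$ ($M = -4 - -10 = -4 + \left(12 - 2\right) = -4 + 10 = 6$)
$l{\left(o,M \right)} 143 \frac{-41 + 56}{90 - 56} = \left(-11\right) 143 \frac{-41 + 56}{90 - 56} = - 1573 \cdot \frac{15}{34} = - 1573 \cdot 15 \cdot \frac{1}{34} = \left(-1573\right) \frac{15}{34} = - \frac{23595}{34}$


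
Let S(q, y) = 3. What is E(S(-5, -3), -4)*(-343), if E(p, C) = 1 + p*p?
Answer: -3430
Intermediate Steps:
E(p, C) = 1 + p²
E(S(-5, -3), -4)*(-343) = (1 + 3²)*(-343) = (1 + 9)*(-343) = 10*(-343) = -3430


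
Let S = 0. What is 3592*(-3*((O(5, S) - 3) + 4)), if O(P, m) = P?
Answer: -64656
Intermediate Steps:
3592*(-3*((O(5, S) - 3) + 4)) = 3592*(-3*((5 - 3) + 4)) = 3592*(-3*(2 + 4)) = 3592*(-3*6) = 3592*(-18) = -64656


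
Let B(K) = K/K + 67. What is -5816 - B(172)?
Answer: -5884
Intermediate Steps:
B(K) = 68 (B(K) = 1 + 67 = 68)
-5816 - B(172) = -5816 - 1*68 = -5816 - 68 = -5884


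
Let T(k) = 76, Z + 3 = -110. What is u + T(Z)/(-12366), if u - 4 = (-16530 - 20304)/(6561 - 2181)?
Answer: -19930817/4513590 ≈ -4.4157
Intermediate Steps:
Z = -113 (Z = -3 - 110 = -113)
u = -3219/730 (u = 4 + (-16530 - 20304)/(6561 - 2181) = 4 - 36834/4380 = 4 - 36834*1/4380 = 4 - 6139/730 = -3219/730 ≈ -4.4096)
u + T(Z)/(-12366) = -3219/730 + 76/(-12366) = -3219/730 + 76*(-1/12366) = -3219/730 - 38/6183 = -19930817/4513590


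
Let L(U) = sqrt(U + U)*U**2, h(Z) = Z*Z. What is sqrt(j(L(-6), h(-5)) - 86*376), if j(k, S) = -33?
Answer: I*sqrt(32369) ≈ 179.91*I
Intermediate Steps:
h(Z) = Z**2
L(U) = sqrt(2)*U**(5/2) (L(U) = sqrt(2*U)*U**2 = (sqrt(2)*sqrt(U))*U**2 = sqrt(2)*U**(5/2))
sqrt(j(L(-6), h(-5)) - 86*376) = sqrt(-33 - 86*376) = sqrt(-33 - 32336) = sqrt(-32369) = I*sqrt(32369)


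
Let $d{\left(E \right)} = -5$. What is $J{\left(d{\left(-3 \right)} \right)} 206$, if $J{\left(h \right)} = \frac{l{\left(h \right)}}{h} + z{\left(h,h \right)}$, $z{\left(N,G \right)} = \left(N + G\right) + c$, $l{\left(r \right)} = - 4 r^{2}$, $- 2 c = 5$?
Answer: $1545$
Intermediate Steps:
$c = - \frac{5}{2}$ ($c = \left(- \frac{1}{2}\right) 5 = - \frac{5}{2} \approx -2.5$)
$z{\left(N,G \right)} = - \frac{5}{2} + G + N$ ($z{\left(N,G \right)} = \left(N + G\right) - \frac{5}{2} = \left(G + N\right) - \frac{5}{2} = - \frac{5}{2} + G + N$)
$J{\left(h \right)} = - \frac{5}{2} - 2 h$ ($J{\left(h \right)} = \frac{\left(-4\right) h^{2}}{h} + \left(- \frac{5}{2} + h + h\right) = - 4 h + \left(- \frac{5}{2} + 2 h\right) = - \frac{5}{2} - 2 h$)
$J{\left(d{\left(-3 \right)} \right)} 206 = \left(- \frac{5}{2} - -10\right) 206 = \left(- \frac{5}{2} + 10\right) 206 = \frac{15}{2} \cdot 206 = 1545$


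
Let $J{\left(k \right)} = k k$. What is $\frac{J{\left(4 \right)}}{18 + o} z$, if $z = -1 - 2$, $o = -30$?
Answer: $4$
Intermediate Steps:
$J{\left(k \right)} = k^{2}$
$z = -3$ ($z = -1 - 2 = -3$)
$\frac{J{\left(4 \right)}}{18 + o} z = \frac{4^{2}}{18 - 30} \left(-3\right) = \frac{1}{-12} \cdot 16 \left(-3\right) = \left(- \frac{1}{12}\right) 16 \left(-3\right) = \left(- \frac{4}{3}\right) \left(-3\right) = 4$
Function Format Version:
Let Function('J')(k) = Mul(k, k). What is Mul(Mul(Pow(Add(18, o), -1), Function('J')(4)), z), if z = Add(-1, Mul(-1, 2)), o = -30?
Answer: 4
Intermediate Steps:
Function('J')(k) = Pow(k, 2)
z = -3 (z = Add(-1, -2) = -3)
Mul(Mul(Pow(Add(18, o), -1), Function('J')(4)), z) = Mul(Mul(Pow(Add(18, -30), -1), Pow(4, 2)), -3) = Mul(Mul(Pow(-12, -1), 16), -3) = Mul(Mul(Rational(-1, 12), 16), -3) = Mul(Rational(-4, 3), -3) = 4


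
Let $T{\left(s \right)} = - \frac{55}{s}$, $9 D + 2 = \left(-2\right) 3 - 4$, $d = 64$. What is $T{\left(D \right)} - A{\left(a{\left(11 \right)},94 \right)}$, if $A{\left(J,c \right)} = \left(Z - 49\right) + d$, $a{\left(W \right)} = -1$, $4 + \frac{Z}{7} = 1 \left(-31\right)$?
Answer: $\frac{1085}{4} \approx 271.25$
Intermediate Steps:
$Z = -245$ ($Z = -28 + 7 \cdot 1 \left(-31\right) = -28 + 7 \left(-31\right) = -28 - 217 = -245$)
$D = - \frac{4}{3}$ ($D = - \frac{2}{9} + \frac{\left(-2\right) 3 - 4}{9} = - \frac{2}{9} + \frac{-6 - 4}{9} = - \frac{2}{9} + \frac{1}{9} \left(-10\right) = - \frac{2}{9} - \frac{10}{9} = - \frac{4}{3} \approx -1.3333$)
$A{\left(J,c \right)} = -230$ ($A{\left(J,c \right)} = \left(-245 - 49\right) + 64 = -294 + 64 = -230$)
$T{\left(D \right)} - A{\left(a{\left(11 \right)},94 \right)} = - \frac{55}{- \frac{4}{3}} - -230 = \left(-55\right) \left(- \frac{3}{4}\right) + 230 = \frac{165}{4} + 230 = \frac{1085}{4}$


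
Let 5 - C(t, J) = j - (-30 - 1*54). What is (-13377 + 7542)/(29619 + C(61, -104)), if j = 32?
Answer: -1945/9836 ≈ -0.19774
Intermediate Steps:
C(t, J) = -111 (C(t, J) = 5 - (32 - (-30 - 1*54)) = 5 - (32 - (-30 - 54)) = 5 - (32 - 1*(-84)) = 5 - (32 + 84) = 5 - 1*116 = 5 - 116 = -111)
(-13377 + 7542)/(29619 + C(61, -104)) = (-13377 + 7542)/(29619 - 111) = -5835/29508 = -5835*1/29508 = -1945/9836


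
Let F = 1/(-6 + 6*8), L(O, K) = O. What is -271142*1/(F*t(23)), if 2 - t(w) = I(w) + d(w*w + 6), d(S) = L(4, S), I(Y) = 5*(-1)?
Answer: -3795988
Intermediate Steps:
I(Y) = -5
F = 1/42 (F = 1/(-6 + 48) = 1/42 ≈ 0.023810)
d(S) = 4
t(w) = 3 (t(w) = 2 - (-5 + 4) = 2 - 1*(-1) = 2 + 1 = 3)
-271142*1/(F*t(23)) = -271142/(3*(1/42)) = -271142/1/14 = -271142*14 = -3795988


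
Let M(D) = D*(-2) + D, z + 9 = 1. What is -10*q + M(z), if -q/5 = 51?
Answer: 2558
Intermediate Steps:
z = -8 (z = -9 + 1 = -8)
q = -255 (q = -5*51 = -255)
M(D) = -D (M(D) = -2*D + D = -D)
-10*q + M(z) = -10*(-255) - 1*(-8) = 2550 + 8 = 2558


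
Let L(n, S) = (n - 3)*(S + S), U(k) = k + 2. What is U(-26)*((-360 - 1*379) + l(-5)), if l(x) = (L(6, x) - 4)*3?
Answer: 20184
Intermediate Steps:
U(k) = 2 + k
L(n, S) = 2*S*(-3 + n) (L(n, S) = (-3 + n)*(2*S) = 2*S*(-3 + n))
l(x) = -12 + 18*x (l(x) = (2*x*(-3 + 6) - 4)*3 = (2*x*3 - 4)*3 = (6*x - 4)*3 = (-4 + 6*x)*3 = -12 + 18*x)
U(-26)*((-360 - 1*379) + l(-5)) = (2 - 26)*((-360 - 1*379) + (-12 + 18*(-5))) = -24*((-360 - 379) + (-12 - 90)) = -24*(-739 - 102) = -24*(-841) = 20184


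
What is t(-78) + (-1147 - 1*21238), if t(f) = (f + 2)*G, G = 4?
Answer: -22689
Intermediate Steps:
t(f) = 8 + 4*f (t(f) = (f + 2)*4 = (2 + f)*4 = 8 + 4*f)
t(-78) + (-1147 - 1*21238) = (8 + 4*(-78)) + (-1147 - 1*21238) = (8 - 312) + (-1147 - 21238) = -304 - 22385 = -22689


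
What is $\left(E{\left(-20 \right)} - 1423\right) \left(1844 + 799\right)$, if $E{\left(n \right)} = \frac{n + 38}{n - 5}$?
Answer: $- \frac{94072299}{25} \approx -3.7629 \cdot 10^{6}$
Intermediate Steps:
$E{\left(n \right)} = \frac{38 + n}{-5 + n}$
$\left(E{\left(-20 \right)} - 1423\right) \left(1844 + 799\right) = \left(\frac{38 - 20}{-5 - 20} - 1423\right) \left(1844 + 799\right) = \left(\frac{1}{-25} \cdot 18 - 1423\right) 2643 = \left(\left(- \frac{1}{25}\right) 18 - 1423\right) 2643 = \left(- \frac{18}{25} - 1423\right) 2643 = \left(- \frac{35593}{25}\right) 2643 = - \frac{94072299}{25}$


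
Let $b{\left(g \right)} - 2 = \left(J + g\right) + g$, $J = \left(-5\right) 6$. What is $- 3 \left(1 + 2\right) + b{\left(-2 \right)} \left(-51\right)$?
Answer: $1623$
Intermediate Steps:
$J = -30$
$b{\left(g \right)} = -28 + 2 g$ ($b{\left(g \right)} = 2 + \left(\left(-30 + g\right) + g\right) = 2 + \left(-30 + 2 g\right) = -28 + 2 g$)
$- 3 \left(1 + 2\right) + b{\left(-2 \right)} \left(-51\right) = - 3 \left(1 + 2\right) + \left(-28 + 2 \left(-2\right)\right) \left(-51\right) = \left(-3\right) 3 + \left(-28 - 4\right) \left(-51\right) = -9 - -1632 = -9 + 1632 = 1623$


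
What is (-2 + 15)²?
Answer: 169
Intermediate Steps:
(-2 + 15)² = 13² = 169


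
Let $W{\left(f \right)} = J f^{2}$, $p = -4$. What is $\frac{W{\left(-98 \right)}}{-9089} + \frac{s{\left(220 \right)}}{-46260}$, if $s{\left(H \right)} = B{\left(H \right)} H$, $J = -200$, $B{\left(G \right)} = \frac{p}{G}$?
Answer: $\frac{22214061089}{105114285} \approx 211.33$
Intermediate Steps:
$B{\left(G \right)} = - \frac{4}{G}$
$s{\left(H \right)} = -4$ ($s{\left(H \right)} = - \frac{4}{H} H = -4$)
$W{\left(f \right)} = - 200 f^{2}$
$\frac{W{\left(-98 \right)}}{-9089} + \frac{s{\left(220 \right)}}{-46260} = \frac{\left(-200\right) \left(-98\right)^{2}}{-9089} - \frac{4}{-46260} = \left(-200\right) 9604 \left(- \frac{1}{9089}\right) - - \frac{1}{11565} = \left(-1920800\right) \left(- \frac{1}{9089}\right) + \frac{1}{11565} = \frac{1920800}{9089} + \frac{1}{11565} = \frac{22214061089}{105114285}$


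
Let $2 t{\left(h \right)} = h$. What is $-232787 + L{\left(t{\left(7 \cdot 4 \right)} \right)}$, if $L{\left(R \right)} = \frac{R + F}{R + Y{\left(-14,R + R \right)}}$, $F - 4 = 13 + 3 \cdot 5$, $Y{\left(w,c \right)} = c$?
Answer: $- \frac{4888504}{21} \approx -2.3279 \cdot 10^{5}$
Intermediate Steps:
$F = 32$ ($F = 4 + \left(13 + 3 \cdot 5\right) = 4 + \left(13 + 15\right) = 4 + 28 = 32$)
$t{\left(h \right)} = \frac{h}{2}$
$L{\left(R \right)} = \frac{32 + R}{3 R}$ ($L{\left(R \right)} = \frac{R + 32}{R + \left(R + R\right)} = \frac{32 + R}{R + 2 R} = \frac{32 + R}{3 R}$)
$-232787 + L{\left(t{\left(7 \cdot 4 \right)} \right)} = -232787 + \frac{32 + \frac{7 \cdot 4}{2}}{3 \frac{7 \cdot 4}{2}} = -232787 + \frac{32 + \frac{1}{2} \cdot 28}{3 \cdot \frac{1}{2} \cdot 28} = -232787 + \frac{32 + 14}{3 \cdot 14} = -232787 + \frac{1}{3} \cdot \frac{1}{14} \cdot 46 = -232787 + \frac{23}{21} = - \frac{4888504}{21}$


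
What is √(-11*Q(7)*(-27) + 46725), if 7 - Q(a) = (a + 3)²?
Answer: 4*√1194 ≈ 138.22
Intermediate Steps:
Q(a) = 7 - (3 + a)² (Q(a) = 7 - (a + 3)² = 7 - (3 + a)²)
√(-11*Q(7)*(-27) + 46725) = √(-11*(7 - (3 + 7)²)*(-27) + 46725) = √(-11*(7 - 1*10²)*(-27) + 46725) = √(-11*(7 - 1*100)*(-27) + 46725) = √(-11*(7 - 100)*(-27) + 46725) = √(-11*(-93)*(-27) + 46725) = √(1023*(-27) + 46725) = √(-27621 + 46725) = √19104 = 4*√1194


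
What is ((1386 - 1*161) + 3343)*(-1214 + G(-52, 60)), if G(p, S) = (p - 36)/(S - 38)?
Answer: -5563824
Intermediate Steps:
G(p, S) = (-36 + p)/(-38 + S)
((1386 - 1*161) + 3343)*(-1214 + G(-52, 60)) = ((1386 - 1*161) + 3343)*(-1214 + (-36 - 52)/(-38 + 60)) = ((1386 - 161) + 3343)*(-1214 - 88/22) = (1225 + 3343)*(-1214 + (1/22)*(-88)) = 4568*(-1214 - 4) = 4568*(-1218) = -5563824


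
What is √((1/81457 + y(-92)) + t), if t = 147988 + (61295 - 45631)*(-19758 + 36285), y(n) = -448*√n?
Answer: √(1718706492087605141 - 5945177592704*I*√23)/81457 ≈ 16094.0 - 0.1335*I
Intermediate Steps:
t = 259026916 (t = 147988 + 15664*16527 = 147988 + 258878928 = 259026916)
√((1/81457 + y(-92)) + t) = √((1/81457 - 896*I*√23) + 259026916) = √(21099555496613/81457 - 896*I*√23)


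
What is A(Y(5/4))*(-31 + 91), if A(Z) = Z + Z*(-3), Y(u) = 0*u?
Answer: 0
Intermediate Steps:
Y(u) = 0
A(Z) = -2*Z (A(Z) = Z - 3*Z = -2*Z)
A(Y(5/4))*(-31 + 91) = (-2*0)*(-31 + 91) = 0*60 = 0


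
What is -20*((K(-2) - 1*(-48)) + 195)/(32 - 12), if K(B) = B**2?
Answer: -247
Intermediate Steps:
-20*((K(-2) - 1*(-48)) + 195)/(32 - 12) = -20*(((-2)**2 - 1*(-48)) + 195)/(32 - 12) = -20*((4 + 48) + 195)/20 = -20*(52 + 195)/20 = -4940/20 = -20*247/20 = -247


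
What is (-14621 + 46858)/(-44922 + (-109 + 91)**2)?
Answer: -32237/44598 ≈ -0.72284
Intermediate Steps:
(-14621 + 46858)/(-44922 + (-109 + 91)**2) = 32237/(-44922 + (-18)**2) = 32237/(-44922 + 324) = 32237/(-44598) = 32237*(-1/44598) = -32237/44598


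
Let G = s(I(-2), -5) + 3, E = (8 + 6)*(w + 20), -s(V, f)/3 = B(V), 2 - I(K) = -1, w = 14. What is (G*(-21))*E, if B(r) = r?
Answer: 59976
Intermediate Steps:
I(K) = 3 (I(K) = 2 - 1*(-1) = 2 + 1 = 3)
s(V, f) = -3*V
E = 476 (E = (8 + 6)*(14 + 20) = 14*34 = 476)
G = -6 (G = -3*3 + 3 = -9 + 3 = -6)
(G*(-21))*E = -6*(-21)*476 = 126*476 = 59976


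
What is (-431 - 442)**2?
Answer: 762129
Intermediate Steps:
(-431 - 442)**2 = (-873)**2 = 762129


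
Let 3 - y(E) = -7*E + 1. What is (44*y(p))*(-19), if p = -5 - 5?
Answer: 56848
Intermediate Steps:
p = -10
y(E) = 2 + 7*E (y(E) = 3 - (-7*E + 1) = 3 - (1 - 7*E) = 3 + (-1 + 7*E) = 2 + 7*E)
(44*y(p))*(-19) = (44*(2 + 7*(-10)))*(-19) = (44*(2 - 70))*(-19) = (44*(-68))*(-19) = -2992*(-19) = 56848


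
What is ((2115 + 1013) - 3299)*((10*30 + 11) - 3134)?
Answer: 482733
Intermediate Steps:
((2115 + 1013) - 3299)*((10*30 + 11) - 3134) = (3128 - 3299)*((300 + 11) - 3134) = -171*(311 - 3134) = -171*(-2823) = 482733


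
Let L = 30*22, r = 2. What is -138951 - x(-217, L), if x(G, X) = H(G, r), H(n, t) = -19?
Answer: -138932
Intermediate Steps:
L = 660
x(G, X) = -19
-138951 - x(-217, L) = -138951 - 1*(-19) = -138951 + 19 = -138932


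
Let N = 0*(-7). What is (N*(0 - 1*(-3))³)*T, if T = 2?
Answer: 0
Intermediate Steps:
N = 0
(N*(0 - 1*(-3))³)*T = (0*(0 - 1*(-3))³)*2 = (0*(0 + 3)³)*2 = (0*3³)*2 = (0*27)*2 = 0*2 = 0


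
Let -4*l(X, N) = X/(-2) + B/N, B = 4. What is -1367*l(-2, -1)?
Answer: -4101/4 ≈ -1025.3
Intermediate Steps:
l(X, N) = -1/N + X/8 (l(X, N) = -(X/(-2) + 4/N)/4 = -(X*(-1/2) + 4/N)/4 = -(-X/2 + 4/N)/4 = -(4/N - X/2)/4 = -1/N + X/8)
-1367*l(-2, -1) = -1367*(-1/(-1) + (1/8)*(-2)) = -1367*(-1*(-1) - 1/4) = -1367*(1 - 1/4) = -1367*3/4 = -4101/4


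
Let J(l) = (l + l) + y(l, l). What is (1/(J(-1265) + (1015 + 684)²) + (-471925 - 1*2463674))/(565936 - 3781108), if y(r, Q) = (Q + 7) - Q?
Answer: 8466496492721/9272806831416 ≈ 0.91305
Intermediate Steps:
y(r, Q) = 7 (y(r, Q) = (7 + Q) - Q = 7)
J(l) = 7 + 2*l (J(l) = (l + l) + 7 = 2*l + 7 = 7 + 2*l)
(1/(J(-1265) + (1015 + 684)²) + (-471925 - 1*2463674))/(565936 - 3781108) = (1/((7 + 2*(-1265)) + (1015 + 684)²) + (-471925 - 1*2463674))/(565936 - 3781108) = (1/((7 - 2530) + 1699²) + (-471925 - 2463674))/(-3215172) = (1/(-2523 + 2886601) - 2935599)*(-1/3215172) = (1/2884078 - 2935599)*(-1/3215172) = -8466496492721/2884078*(-1/3215172) = 8466496492721/9272806831416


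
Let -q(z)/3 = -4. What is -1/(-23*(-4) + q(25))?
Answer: -1/104 ≈ -0.0096154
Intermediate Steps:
q(z) = 12 (q(z) = -3*(-4) = 12)
-1/(-23*(-4) + q(25)) = -1/(-23*(-4) + 12) = -1/(92 + 12) = -1/104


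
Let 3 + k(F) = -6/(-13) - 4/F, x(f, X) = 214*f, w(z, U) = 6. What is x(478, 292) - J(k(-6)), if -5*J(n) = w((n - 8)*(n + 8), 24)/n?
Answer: 37336346/365 ≈ 1.0229e+5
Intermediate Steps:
k(F) = -33/13 - 4/F (k(F) = -3 + (-6/(-13) - 4/F) = -3 + (-6*(-1/13) - 4/F) = -3 + (6/13 - 4/F) = -33/13 - 4/F)
J(n) = -6/(5*n)
x(478, 292) - J(k(-6)) = 214*478 - (-6)/(5*(-33/13 - 4/(-6))) = 102292 - (-6)/(5*(-33/13 - 4*(-⅙))) = 102292 - (-6)/(5*(-33/13 + ⅔)) = 102292 - (-6)/(5*(-73/39)) = 102292 - (-6)*(-39)/(5*73) = 102292 - 1*234/365 = 102292 - 234/365 = 37336346/365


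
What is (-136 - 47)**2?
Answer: 33489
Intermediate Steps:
(-136 - 47)**2 = (-183)**2 = 33489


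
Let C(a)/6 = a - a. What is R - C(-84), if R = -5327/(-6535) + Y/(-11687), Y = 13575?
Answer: -26455976/76374545 ≈ -0.34640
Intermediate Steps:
C(a) = 0 (C(a) = 6*(a - a) = 6*0 = 0)
R = -26455976/76374545 (R = -5327/(-6535) + 13575/(-11687) = -5327*(-1/6535) + 13575*(-1/11687) = 5327/6535 - 13575/11687 = -26455976/76374545 ≈ -0.34640)
R - C(-84) = -26455976/76374545 - 1*0 = -26455976/76374545 + 0 = -26455976/76374545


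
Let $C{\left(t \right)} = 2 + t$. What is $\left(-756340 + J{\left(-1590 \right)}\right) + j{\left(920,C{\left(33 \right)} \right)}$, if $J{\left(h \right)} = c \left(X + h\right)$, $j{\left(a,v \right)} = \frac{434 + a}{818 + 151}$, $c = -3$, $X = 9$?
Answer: $- \frac{728296139}{969} \approx -7.516 \cdot 10^{5}$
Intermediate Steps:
$j{\left(a,v \right)} = \frac{434}{969} + \frac{a}{969}$ ($j{\left(a,v \right)} = \frac{434 + a}{969} = \left(434 + a\right) \frac{1}{969} = \frac{434}{969} + \frac{a}{969}$)
$J{\left(h \right)} = -27 - 3 h$ ($J{\left(h \right)} = - 3 \left(9 + h\right) = -27 - 3 h$)
$\left(-756340 + J{\left(-1590 \right)}\right) + j{\left(920,C{\left(33 \right)} \right)} = \left(-756340 - -4743\right) + \left(\frac{434}{969} + \frac{1}{969} \cdot 920\right) = \left(-756340 + \left(-27 + 4770\right)\right) + \left(\frac{434}{969} + \frac{920}{969}\right) = \left(-756340 + 4743\right) + \frac{1354}{969} = -751597 + \frac{1354}{969} = - \frac{728296139}{969}$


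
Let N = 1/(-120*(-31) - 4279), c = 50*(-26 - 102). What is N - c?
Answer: 3577599/559 ≈ 6400.0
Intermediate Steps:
c = -6400 (c = 50*(-128) = -6400)
N = -1/559 (N = 1/(3720 - 4279) = 1/(-559) = -1/559 ≈ -0.0017889)
N - c = -1/559 - 1*(-6400) = -1/559 + 6400 = 3577599/559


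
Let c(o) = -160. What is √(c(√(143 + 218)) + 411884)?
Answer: 2*√102931 ≈ 641.66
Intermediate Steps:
√(c(√(143 + 218)) + 411884) = √(-160 + 411884) = √411724 = 2*√102931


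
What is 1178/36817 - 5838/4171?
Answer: -210024208/153563707 ≈ -1.3677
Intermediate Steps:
1178/36817 - 5838/4171 = -210024208/153563707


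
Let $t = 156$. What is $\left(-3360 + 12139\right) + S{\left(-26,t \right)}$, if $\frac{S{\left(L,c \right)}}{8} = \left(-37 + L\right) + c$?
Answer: $9523$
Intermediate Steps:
$S{\left(L,c \right)} = -296 + 8 L + 8 c$ ($S{\left(L,c \right)} = 8 \left(\left(-37 + L\right) + c\right) = 8 \left(-37 + L + c\right) = -296 + 8 L + 8 c$)
$\left(-3360 + 12139\right) + S{\left(-26,t \right)} = \left(-3360 + 12139\right) + \left(-296 + 8 \left(-26\right) + 8 \cdot 156\right) = 8779 - -744 = 8779 + 744 = 9523$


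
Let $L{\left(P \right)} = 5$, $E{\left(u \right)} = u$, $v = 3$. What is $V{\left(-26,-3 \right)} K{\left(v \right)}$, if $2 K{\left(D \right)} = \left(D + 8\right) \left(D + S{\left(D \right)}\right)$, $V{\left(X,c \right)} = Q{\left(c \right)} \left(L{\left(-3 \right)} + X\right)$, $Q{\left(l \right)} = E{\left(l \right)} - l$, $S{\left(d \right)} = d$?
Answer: $0$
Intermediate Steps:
$Q{\left(l \right)} = 0$ ($Q{\left(l \right)} = l - l = 0$)
$V{\left(X,c \right)} = 0$ ($V{\left(X,c \right)} = 0 \left(5 + X\right) = 0$)
$K{\left(D \right)} = D \left(8 + D\right)$ ($K{\left(D \right)} = \frac{\left(D + 8\right) \left(D + D\right)}{2} = \frac{\left(8 + D\right) 2 D}{2} = \frac{2 D \left(8 + D\right)}{2} = D \left(8 + D\right)$)
$V{\left(-26,-3 \right)} K{\left(v \right)} = 0 \cdot 3 \left(8 + 3\right) = 0 \cdot 3 \cdot 11 = 0 \cdot 33 = 0$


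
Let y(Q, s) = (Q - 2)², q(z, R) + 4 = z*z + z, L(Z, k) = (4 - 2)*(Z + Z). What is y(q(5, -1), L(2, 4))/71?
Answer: 576/71 ≈ 8.1127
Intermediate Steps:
L(Z, k) = 4*Z (L(Z, k) = 2*(2*Z) = 4*Z)
q(z, R) = -4 + z + z² (q(z, R) = -4 + (z*z + z) = -4 + (z² + z) = -4 + (z + z²) = -4 + z + z²)
y(Q, s) = (-2 + Q)²
y(q(5, -1), L(2, 4))/71 = (-2 + (-4 + 5 + 5²))²/71 = (-2 + (-4 + 5 + 25))²*(1/71) = (-2 + 26)²*(1/71) = 24²*(1/71) = 576*(1/71) = 576/71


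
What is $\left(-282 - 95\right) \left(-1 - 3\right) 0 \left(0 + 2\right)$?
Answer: $0$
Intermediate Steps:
$\left(-282 - 95\right) \left(-1 - 3\right) 0 \left(0 + 2\right) = \left(-282 + \left(-136 + 41\right)\right) \left(- 4 \cdot 0 \cdot 2\right) = \left(-282 - 95\right) \left(\left(-4\right) 0\right) = \left(-377\right) 0 = 0$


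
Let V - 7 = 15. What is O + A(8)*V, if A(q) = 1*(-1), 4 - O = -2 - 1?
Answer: -15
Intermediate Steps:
V = 22 (V = 7 + 15 = 22)
O = 7 (O = 4 - (-2 - 1) = 4 - 1*(-3) = 4 + 3 = 7)
A(q) = -1
O + A(8)*V = 7 - 1*22 = 7 - 22 = -15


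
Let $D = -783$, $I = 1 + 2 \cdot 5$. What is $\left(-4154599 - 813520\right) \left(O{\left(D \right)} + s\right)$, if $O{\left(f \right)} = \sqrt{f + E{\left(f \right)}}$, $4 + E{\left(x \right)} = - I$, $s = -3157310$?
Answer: $15685891799890 - 4968119 i \sqrt{798} \approx 1.5686 \cdot 10^{13} - 1.4034 \cdot 10^{8} i$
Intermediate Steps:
$I = 11$ ($I = 1 + 10 = 11$)
$E{\left(x \right)} = -15$ ($E{\left(x \right)} = -4 - 11 = -15$)
$O{\left(f \right)} = \sqrt{-15 + f}$ ($O{\left(f \right)} = \sqrt{f - 15} = \sqrt{-15 + f}$)
$\left(-4154599 - 813520\right) \left(O{\left(D \right)} + s\right) = \left(-4154599 - 813520\right) \left(\sqrt{-15 - 783} - 3157310\right) = - 4968119 \left(\sqrt{-798} - 3157310\right) = - 4968119 \left(i \sqrt{798} - 3157310\right) = - 4968119 \left(-3157310 + i \sqrt{798}\right) = 15685891799890 - 4968119 i \sqrt{798}$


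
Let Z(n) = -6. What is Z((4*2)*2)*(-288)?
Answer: 1728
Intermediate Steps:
Z((4*2)*2)*(-288) = -6*(-288) = 1728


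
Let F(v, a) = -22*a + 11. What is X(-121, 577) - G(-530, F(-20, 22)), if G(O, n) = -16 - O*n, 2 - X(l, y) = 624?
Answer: 250084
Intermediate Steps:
X(l, y) = -622 (X(l, y) = 2 - 1*624 = 2 - 624 = -622)
F(v, a) = 11 - 22*a
G(O, n) = -16 - O*n
X(-121, 577) - G(-530, F(-20, 22)) = -622 - (-16 - 1*(-530)*(11 - 22*22)) = -622 - (-16 - 1*(-530)*(11 - 484)) = -622 - (-16 - 1*(-530)*(-473)) = -622 - (-16 - 250690) = -622 - 1*(-250706) = -622 + 250706 = 250084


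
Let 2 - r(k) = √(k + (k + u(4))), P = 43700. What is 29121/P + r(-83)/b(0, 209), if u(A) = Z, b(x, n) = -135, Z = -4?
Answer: 768787/1179900 + I*√170/135 ≈ 0.65157 + 0.096581*I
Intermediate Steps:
u(A) = -4
r(k) = 2 - √(-4 + 2*k) (r(k) = 2 - √(k + (k - 4)) = 2 - √(k + (-4 + k)) = 2 - √(-4 + 2*k))
29121/P + r(-83)/b(0, 209) = 29121/43700 + (2 - √(-4 + 2*(-83)))/(-135) = 29121*(1/43700) + (2 - √(-4 - 166))*(-1/135) = 29121/43700 + (2 - √(-170))*(-1/135) = 29121/43700 + (2 - I*√170)*(-1/135) = 29121/43700 + (-2/135 + I*√170/135) = 768787/1179900 + I*√170/135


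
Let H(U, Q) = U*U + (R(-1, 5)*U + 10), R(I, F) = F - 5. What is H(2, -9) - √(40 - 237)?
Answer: 14 - I*√197 ≈ 14.0 - 14.036*I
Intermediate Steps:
R(I, F) = -5 + F
H(U, Q) = 10 + U² (H(U, Q) = U*U + ((-5 + 5)*U + 10) = U² + (0*U + 10) = U² + (0 + 10) = U² + 10 = 10 + U²)
H(2, -9) - √(40 - 237) = (10 + 2²) - √(40 - 237) = (10 + 4) - √(-197) = 14 - I*√197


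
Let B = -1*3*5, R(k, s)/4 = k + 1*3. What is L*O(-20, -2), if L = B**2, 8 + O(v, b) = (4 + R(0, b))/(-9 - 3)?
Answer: -2100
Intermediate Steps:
R(k, s) = 12 + 4*k (R(k, s) = 4*(k + 1*3) = 4*(k + 3) = 4*(3 + k) = 12 + 4*k)
O(v, b) = -28/3 (O(v, b) = -8 + (4 + (12 + 4*0))/(-9 - 3) = -8 + (4 + (12 + 0))/(-12) = -8 + (4 + 12)*(-1/12) = -8 + 16*(-1/12) = -8 - 4/3 = -28/3)
B = -15 (B = -3*5 = -15)
L = 225 (L = (-15)**2 = 225)
L*O(-20, -2) = 225*(-28/3) = -2100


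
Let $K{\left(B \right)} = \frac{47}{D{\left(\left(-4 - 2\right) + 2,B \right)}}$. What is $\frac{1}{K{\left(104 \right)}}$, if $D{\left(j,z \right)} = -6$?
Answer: $- \frac{6}{47} \approx -0.12766$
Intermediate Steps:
$K{\left(B \right)} = - \frac{47}{6}$ ($K{\left(B \right)} = \frac{47}{-6} = 47 \left(- \frac{1}{6}\right) = - \frac{47}{6}$)
$\frac{1}{K{\left(104 \right)}} = \frac{1}{- \frac{47}{6}} = - \frac{6}{47}$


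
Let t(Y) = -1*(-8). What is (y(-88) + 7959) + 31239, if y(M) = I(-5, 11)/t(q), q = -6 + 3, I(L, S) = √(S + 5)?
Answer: 78397/2 ≈ 39199.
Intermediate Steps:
I(L, S) = √(5 + S)
q = -3
t(Y) = 8
y(M) = ½ (y(M) = √(5 + 11)/8 = √16*(⅛) = 4*(⅛) = ½)
(y(-88) + 7959) + 31239 = (½ + 7959) + 31239 = 15919/2 + 31239 = 78397/2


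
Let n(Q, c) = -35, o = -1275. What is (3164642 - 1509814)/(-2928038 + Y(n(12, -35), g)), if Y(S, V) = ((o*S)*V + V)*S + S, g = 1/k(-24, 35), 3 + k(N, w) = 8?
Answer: -1654828/3240455 ≈ -0.51068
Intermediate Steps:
k(N, w) = 5 (k(N, w) = -3 + 8 = 5)
g = ⅕ (g = 1/5 = ⅕ ≈ 0.20000)
Y(S, V) = S + S*(V - 1275*S*V) (Y(S, V) = ((-1275*S)*V + V)*S + S = (-1275*S*V + V)*S + S = (V - 1275*S*V)*S + S = S*(V - 1275*S*V) + S = S + S*(V - 1275*S*V))
(3164642 - 1509814)/(-2928038 + Y(n(12, -35), g)) = (3164642 - 1509814)/(-2928038 - 35*(1 + ⅕ - 1275*(-35)*⅕)) = 1654828/(-2928038 - 35*(1 + ⅕ + 8925)) = 1654828/(-2928038 - 35*44631/5) = 1654828/(-2928038 - 312417) = 1654828/(-3240455) = 1654828*(-1/3240455) = -1654828/3240455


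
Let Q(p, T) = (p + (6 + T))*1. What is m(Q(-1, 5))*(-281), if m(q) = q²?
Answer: -28100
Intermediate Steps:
Q(p, T) = 6 + T + p (Q(p, T) = (6 + T + p)*1 = 6 + T + p)
m(Q(-1, 5))*(-281) = (6 + 5 - 1)²*(-281) = 10²*(-281) = 100*(-281) = -28100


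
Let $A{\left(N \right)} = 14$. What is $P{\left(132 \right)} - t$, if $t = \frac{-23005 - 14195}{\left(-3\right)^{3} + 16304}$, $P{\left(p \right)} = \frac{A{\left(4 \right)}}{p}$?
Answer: $\frac{2569139}{1074282} \approx 2.3915$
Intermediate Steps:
$P{\left(p \right)} = \frac{14}{p}$
$t = - \frac{37200}{16277}$ ($t = - \frac{37200}{-27 + 16304} = - \frac{37200}{16277} \approx -2.2854$)
$P{\left(132 \right)} - t = \frac{14}{132} - - \frac{37200}{16277} = 14 \cdot \frac{1}{132} + \frac{37200}{16277} = \frac{7}{66} + \frac{37200}{16277} = \frac{2569139}{1074282}$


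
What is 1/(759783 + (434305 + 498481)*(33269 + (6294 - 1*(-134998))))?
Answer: 1/162828816729 ≈ 6.1414e-12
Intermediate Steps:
1/(759783 + (434305 + 498481)*(33269 + (6294 - 1*(-134998)))) = 1/(759783 + 932786*(33269 + (6294 + 134998))) = 1/(759783 + 932786*(33269 + 141292)) = 1/(759783 + 932786*174561) = 1/(759783 + 162828056946) = 1/162828816729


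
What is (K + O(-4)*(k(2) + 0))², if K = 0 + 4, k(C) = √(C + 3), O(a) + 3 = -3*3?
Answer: 736 - 96*√5 ≈ 521.34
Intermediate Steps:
O(a) = -12 (O(a) = -3 - 3*3 = -3 - 9 = -12)
k(C) = √(3 + C)
K = 4
(K + O(-4)*(k(2) + 0))² = (4 - 12*(√(3 + 2) + 0))² = (4 - 12*(√5 + 0))² = (4 - 12*√5)²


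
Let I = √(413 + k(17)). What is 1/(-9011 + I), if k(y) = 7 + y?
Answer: -9011/81197684 - √437/81197684 ≈ -0.00011123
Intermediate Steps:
I = √437 (I = √(413 + (7 + 17)) = √(413 + 24) = √437 ≈ 20.905)
1/(-9011 + I) = 1/(-9011 + √437)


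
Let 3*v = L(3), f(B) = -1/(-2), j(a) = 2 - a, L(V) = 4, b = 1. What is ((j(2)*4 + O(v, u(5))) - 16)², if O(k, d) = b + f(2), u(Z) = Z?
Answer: 841/4 ≈ 210.25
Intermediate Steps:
f(B) = ½ (f(B) = -1*(-½) = ½)
v = 4/3 (v = (⅓)*4 = 4/3 ≈ 1.3333)
O(k, d) = 3/2 (O(k, d) = 1 + ½ = 3/2)
((j(2)*4 + O(v, u(5))) - 16)² = (((2 - 1*2)*4 + 3/2) - 16)² = (((2 - 2)*4 + 3/2) - 16)² = ((0*4 + 3/2) - 16)² = ((0 + 3/2) - 16)² = (3/2 - 16)² = (-29/2)² = 841/4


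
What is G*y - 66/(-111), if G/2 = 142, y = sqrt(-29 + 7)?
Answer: 22/37 + 284*I*sqrt(22) ≈ 0.59459 + 1332.1*I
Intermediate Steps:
y = I*sqrt(22) (y = sqrt(-22) = I*sqrt(22) ≈ 4.6904*I)
G = 284 (G = 2*142 = 284)
G*y - 66/(-111) = 284*(I*sqrt(22)) - 66/(-111) = 284*I*sqrt(22) - 66*(-1/111) = 284*I*sqrt(22) + 22/37 = 22/37 + 284*I*sqrt(22)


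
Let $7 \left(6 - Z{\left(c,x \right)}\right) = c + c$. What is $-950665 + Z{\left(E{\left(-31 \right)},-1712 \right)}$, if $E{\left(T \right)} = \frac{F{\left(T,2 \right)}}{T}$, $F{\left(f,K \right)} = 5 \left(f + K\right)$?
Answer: $- \frac{206293293}{217} \approx -9.5066 \cdot 10^{5}$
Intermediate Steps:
$F{\left(f,K \right)} = 5 K + 5 f$ ($F{\left(f,K \right)} = 5 \left(K + f\right) = 5 K + 5 f$)
$E{\left(T \right)} = \frac{10 + 5 T}{T}$ ($E{\left(T \right)} = \frac{5 \cdot 2 + 5 T}{T} = \frac{10 + 5 T}{T}$)
$Z{\left(c,x \right)} = 6 - \frac{2 c}{7}$ ($Z{\left(c,x \right)} = 6 - \frac{c + c}{7} = 6 - \frac{2 c}{7}$)
$-950665 + Z{\left(E{\left(-31 \right)},-1712 \right)} = -950665 + \left(6 - \frac{2 \left(5 + \frac{10}{-31}\right)}{7}\right) = -950665 + \left(6 - \frac{2 \left(5 + 10 \left(- \frac{1}{31}\right)\right)}{7}\right) = -950665 + \left(6 - \frac{2 \left(5 - \frac{10}{31}\right)}{7}\right) = -950665 + \left(6 - \frac{290}{217}\right) = -950665 + \frac{1012}{217} = - \frac{206293293}{217}$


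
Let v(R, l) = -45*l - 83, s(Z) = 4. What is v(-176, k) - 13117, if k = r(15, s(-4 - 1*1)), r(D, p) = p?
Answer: -13380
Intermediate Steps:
k = 4
v(R, l) = -83 - 45*l
v(-176, k) - 13117 = (-83 - 45*4) - 13117 = (-83 - 180) - 13117 = -263 - 13117 = -13380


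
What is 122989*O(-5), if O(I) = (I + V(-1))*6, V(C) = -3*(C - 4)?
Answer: 7379340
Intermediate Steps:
V(C) = 12 - 3*C (V(C) = -3*(-4 + C) = 12 - 3*C)
O(I) = 90 + 6*I (O(I) = (I + (12 - 3*(-1)))*6 = (I + (12 + 3))*6 = (I + 15)*6 = (15 + I)*6 = 90 + 6*I)
122989*O(-5) = 122989*(90 + 6*(-5)) = 122989*(90 - 30) = 122989*60 = 7379340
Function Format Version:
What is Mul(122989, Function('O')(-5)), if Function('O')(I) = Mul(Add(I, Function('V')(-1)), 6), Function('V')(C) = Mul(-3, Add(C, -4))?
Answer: 7379340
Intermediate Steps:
Function('V')(C) = Add(12, Mul(-3, C)) (Function('V')(C) = Mul(-3, Add(-4, C)) = Add(12, Mul(-3, C)))
Function('O')(I) = Add(90, Mul(6, I)) (Function('O')(I) = Mul(Add(I, Add(12, Mul(-3, -1))), 6) = Mul(Add(I, Add(12, 3)), 6) = Mul(Add(I, 15), 6) = Mul(Add(15, I), 6) = Add(90, Mul(6, I)))
Mul(122989, Function('O')(-5)) = Mul(122989, Add(90, Mul(6, -5))) = Mul(122989, Add(90, -30)) = Mul(122989, 60) = 7379340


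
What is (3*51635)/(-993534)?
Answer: -51635/331178 ≈ -0.15591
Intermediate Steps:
(3*51635)/(-993534) = 154905*(-1/993534) = -51635/331178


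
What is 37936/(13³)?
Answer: 37936/2197 ≈ 17.267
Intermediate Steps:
37936/(13³) = 37936/2197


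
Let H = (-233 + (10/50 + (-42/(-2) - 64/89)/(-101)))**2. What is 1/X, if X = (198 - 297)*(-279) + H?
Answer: 2020053025/165463297276366 ≈ 1.2208e-5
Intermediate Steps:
H = 109667412672841/2020053025 (H = (-233 + (10*(1/50) + (-42*(-1/2) - 64*1/89)*(-1/101)))**2 = (-233 + (1/5 + (21 - 64/89)*(-1/101)))**2 = (-233 + (1/5 + (1805/89)*(-1/101)))**2 = (-233 + (1/5 - 1805/8989))**2 = (-233 - 36/44945)**2 = (-10472221/44945)**2 = 109667412672841/2020053025 ≈ 54289.)
X = 165463297276366/2020053025 (X = (198 - 297)*(-279) + 109667412672841/2020053025 = -99*(-279) + 109667412672841/2020053025 = 27621 + 109667412672841/2020053025 = 165463297276366/2020053025 ≈ 81910.)
1/X = 1/(165463297276366/2020053025) = 2020053025/165463297276366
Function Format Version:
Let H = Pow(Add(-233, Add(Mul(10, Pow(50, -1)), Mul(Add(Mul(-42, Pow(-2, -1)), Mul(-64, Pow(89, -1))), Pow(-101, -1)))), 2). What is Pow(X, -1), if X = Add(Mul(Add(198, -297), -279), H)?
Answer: Rational(2020053025, 165463297276366) ≈ 1.2208e-5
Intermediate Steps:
H = Rational(109667412672841, 2020053025) (H = Pow(Add(-233, Add(Mul(10, Rational(1, 50)), Mul(Add(Mul(-42, Rational(-1, 2)), Mul(-64, Rational(1, 89))), Rational(-1, 101)))), 2) = Pow(Add(-233, Add(Rational(1, 5), Mul(Add(21, Rational(-64, 89)), Rational(-1, 101)))), 2) = Pow(Add(-233, Add(Rational(1, 5), Mul(Rational(1805, 89), Rational(-1, 101)))), 2) = Pow(Add(-233, Add(Rational(1, 5), Rational(-1805, 8989))), 2) = Pow(Add(-233, Rational(-36, 44945)), 2) = Pow(Rational(-10472221, 44945), 2) = Rational(109667412672841, 2020053025) ≈ 54289.)
X = Rational(165463297276366, 2020053025) (X = Add(Mul(Add(198, -297), -279), Rational(109667412672841, 2020053025)) = Add(Mul(-99, -279), Rational(109667412672841, 2020053025)) = Add(27621, Rational(109667412672841, 2020053025)) = Rational(165463297276366, 2020053025) ≈ 81910.)
Pow(X, -1) = Pow(Rational(165463297276366, 2020053025), -1) = Rational(2020053025, 165463297276366)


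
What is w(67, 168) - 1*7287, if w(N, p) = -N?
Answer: -7354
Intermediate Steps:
w(67, 168) - 1*7287 = -1*67 - 1*7287 = -67 - 7287 = -7354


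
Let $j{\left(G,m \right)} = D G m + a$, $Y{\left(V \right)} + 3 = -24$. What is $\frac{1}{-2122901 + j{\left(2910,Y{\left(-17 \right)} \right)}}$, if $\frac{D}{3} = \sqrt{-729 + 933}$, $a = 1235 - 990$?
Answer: $\frac{44222}{142258523793} - \frac{13095 \sqrt{51}}{189678031724} \approx -1.8217 \cdot 10^{-7}$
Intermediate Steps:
$a = 245$
$D = 6 \sqrt{51}$ ($D = 3 \sqrt{-729 + 933} = 3 \sqrt{204} = 3 \cdot 2 \sqrt{51} = 6 \sqrt{51} \approx 42.849$)
$Y{\left(V \right)} = -27$ ($Y{\left(V \right)} = -3 - 24 = -27$)
$j{\left(G,m \right)} = 245 + 6 G m \sqrt{51}$ ($j{\left(G,m \right)} = 6 \sqrt{51} G m + 245 = 6 G \sqrt{51} m + 245 = 6 G m \sqrt{51} + 245 = 245 + 6 G m \sqrt{51}$)
$\frac{1}{-2122901 + j{\left(2910,Y{\left(-17 \right)} \right)}} = \frac{1}{-2122901 + \left(245 + 6 \cdot 2910 \left(-27\right) \sqrt{51}\right)} = \frac{1}{-2122901 + \left(245 - 471420 \sqrt{51}\right)} = \frac{1}{-2122656 - 471420 \sqrt{51}}$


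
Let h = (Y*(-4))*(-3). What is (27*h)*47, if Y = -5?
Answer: -76140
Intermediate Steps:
h = -60 (h = -5*(-4)*(-3) = 20*(-3) = -60)
(27*h)*47 = (27*(-60))*47 = -1620*47 = -76140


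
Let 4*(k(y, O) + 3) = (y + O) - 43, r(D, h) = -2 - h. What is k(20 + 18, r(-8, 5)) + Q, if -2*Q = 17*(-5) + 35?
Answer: 19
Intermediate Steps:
Q = 25 (Q = -(17*(-5) + 35)/2 = -(-85 + 35)/2 = -½*(-50) = 25)
k(y, O) = -55/4 + O/4 + y/4 (k(y, O) = -3 + ((y + O) - 43)/4 = -3 + ((O + y) - 43)/4 = -3 + (-43 + O + y)/4 = -3 + (-43/4 + O/4 + y/4) = -55/4 + O/4 + y/4)
k(20 + 18, r(-8, 5)) + Q = (-55/4 + (-2 - 1*5)/4 + (20 + 18)/4) + 25 = (-55/4 + (-2 - 5)/4 + (¼)*38) + 25 = (-55/4 + (¼)*(-7) + 19/2) + 25 = (-55/4 - 7/4 + 19/2) + 25 = -6 + 25 = 19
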